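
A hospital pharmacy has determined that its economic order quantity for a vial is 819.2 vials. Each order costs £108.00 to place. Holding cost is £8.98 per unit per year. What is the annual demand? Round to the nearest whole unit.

Squaring Q* = √(2DS/H) gives Q*² = 2DS/H.
From Q* = √(2DS/H): D = Q*²H / (2S) = 819.2² × 8.98 / (2 × 108) = 27899.889.

D ≈ 27,900 vials per year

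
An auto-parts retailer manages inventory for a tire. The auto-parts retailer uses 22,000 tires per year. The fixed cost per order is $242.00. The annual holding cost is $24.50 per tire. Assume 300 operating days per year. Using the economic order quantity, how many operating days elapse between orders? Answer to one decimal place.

EOQ = √(2DS/H) = √(2 × 22,000 × 242 / 24.5) ≈ 659.25.
Cycle time = Q*/D × 300 = 659.25 / 22,000 × 300 ≈ 8.990 days.

T ≈ 9.0 days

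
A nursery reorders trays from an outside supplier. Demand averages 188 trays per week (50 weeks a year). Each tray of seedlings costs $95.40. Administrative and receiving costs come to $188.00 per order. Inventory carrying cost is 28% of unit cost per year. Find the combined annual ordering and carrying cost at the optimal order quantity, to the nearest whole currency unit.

TC* ≈ $9,717

Annual demand D = 188 × 50 = 9,400.
Holding cost H = 0.28 × $95.40 = $26.7120 per unit per year.
Q* = √(2DS/H) = √(2 × 9,400 × 188 / 26.712) ≈ 363.75.
At Q*, ordering cost (D/Q*)S equals holding cost (Q*/2)H, each = √(DSH/2).
Minimum total = √(2DSH) = √(2 × 9,400 × 188 × 26.712) ≈ 9716.527.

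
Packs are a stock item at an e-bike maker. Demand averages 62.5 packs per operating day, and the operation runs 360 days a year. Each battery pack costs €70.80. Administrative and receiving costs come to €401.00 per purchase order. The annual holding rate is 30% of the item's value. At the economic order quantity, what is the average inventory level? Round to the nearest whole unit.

Annual demand D = 62.5 × 360 = 22,500.
Holding cost H = 0.30 × €70.80 = €21.2400 per unit per year.
EOQ = √(2DS/H) = √(2 × 22,500 × 401 / 21.24) ≈ 921.72.
Average inventory = Q*/2 ≈ 921.72 / 2 = 460.862.

Average inventory ≈ 461 packs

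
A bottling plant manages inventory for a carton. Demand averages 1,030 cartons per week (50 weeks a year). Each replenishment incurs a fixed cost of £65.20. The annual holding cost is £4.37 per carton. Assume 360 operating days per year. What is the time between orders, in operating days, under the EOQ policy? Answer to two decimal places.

Annual demand D = 1,030 × 50 = 51,500.
Q* = √(2DS/H) = √(2 × 51,500 × 65.2 / 4.37) ≈ 1239.66.
Cycle time = Q*/D × 360 = 1239.66 / 51,500 × 360 ≈ 8.666 days.

T ≈ 8.67 days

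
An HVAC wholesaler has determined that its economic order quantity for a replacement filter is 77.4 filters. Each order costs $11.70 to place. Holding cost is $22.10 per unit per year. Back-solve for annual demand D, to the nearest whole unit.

D ≈ 5,658 filters per year

The basic EOQ model gives Q* = √(2DS/H); rearrange for the unknown.
From Q* = √(2DS/H): D = Q*²H / (2S) = 77.4² × 22.1 / (2 × 11.7) = 5657.940.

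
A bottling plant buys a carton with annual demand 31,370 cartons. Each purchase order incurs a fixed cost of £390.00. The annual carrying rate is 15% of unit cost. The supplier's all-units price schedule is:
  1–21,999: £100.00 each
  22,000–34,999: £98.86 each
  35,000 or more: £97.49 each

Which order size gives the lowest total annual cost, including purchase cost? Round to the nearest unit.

Q* ≈ 1,277 cartons

Holding cost per unit per year at price C is H = 0.15·C.
Candidates are each tier's EOQ (if it falls in that tier) and each price-break quantity.
EOQ at £100.00 = 1277.2 (feasible in tier 1): TC = 31,370×£100.00 + (31,370/1277.2)×390 + (1277.2/2)×0.15×£100.00 = £3,156,158.00.
EOQ at £98.86 = 1284.5 < 22000, so use break Q=22000: TC = 31,370×£98.86 + (31,370/22000.0)×390 + (22000.0/2)×0.15×£98.86 = £3,264,913.30.
EOQ at £97.49 = 1293.5 < 35000, so use break Q=35000: TC = 31,370×£97.49 + (31,370/35000.0)×390 + (35000.0/2)×0.15×£97.49 = £3,314,522.10.
Lowest total cost is £3,156,158.00 at Q = 1277.2.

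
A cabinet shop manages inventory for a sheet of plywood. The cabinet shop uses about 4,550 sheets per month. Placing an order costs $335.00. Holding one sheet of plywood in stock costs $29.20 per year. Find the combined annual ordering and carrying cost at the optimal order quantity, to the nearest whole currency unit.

TC* ≈ $32,683

Annual demand D = 4,550 × 12 = 54,600.
Q* = √(2DS/H) = √(2 × 54,600 × 335 / 29.2) ≈ 1119.29.
At Q*, ordering cost (D/Q*)S equals holding cost (Q*/2)H, each = √(DSH/2).
Minimum total = √(2DSH) = √(2 × 54,600 × 335 × 29.2) ≈ 32683.243.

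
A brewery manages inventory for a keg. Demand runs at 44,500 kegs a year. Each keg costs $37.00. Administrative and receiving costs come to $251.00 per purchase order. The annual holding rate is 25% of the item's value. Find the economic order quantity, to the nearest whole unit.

Holding cost H = 0.25 × $37.00 = $9.2500 per unit per year.
EOQ = √(2DS / H) = √(2 × 44,500 × 251 / 9.25).
= √(22,339,000 / 9.25) = √2,415,027.027 ≈ 1554.036.

Q* ≈ 1,554 kegs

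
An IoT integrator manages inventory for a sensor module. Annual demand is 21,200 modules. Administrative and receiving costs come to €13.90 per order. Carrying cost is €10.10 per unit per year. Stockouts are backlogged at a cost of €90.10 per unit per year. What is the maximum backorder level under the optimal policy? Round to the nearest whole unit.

With planned backorders, Q* = √(2DS/H) · √((H+B)/B).
√(2DS/H) = √(2 × 21,200 × 13.9 / 10.1) = 241.563.
√((H+B)/B) = √((10.1+90.1)/90.1) = 1.0546.
Q* ≈ 254.742.
S* = Q* · H/(H+B) = 254.742 × 10.1/100.2 ≈ 25.678.

S* ≈ 26 modules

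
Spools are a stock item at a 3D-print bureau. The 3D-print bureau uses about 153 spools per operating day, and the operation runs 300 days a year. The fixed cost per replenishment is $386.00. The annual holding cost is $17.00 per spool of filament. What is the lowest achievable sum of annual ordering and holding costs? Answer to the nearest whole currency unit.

TC* ≈ $24,544

Annual demand D = 153 × 300 = 45,900.
The optimal lot size = √(2DS/H) = √(2 × 45,900 × 386 / 17) ≈ 1443.75.
At the optimum the two cost components are equal, so total cost = 2·(Q*/2)H = Q*·H.
Minimum total = √(2DSH) = √(2 × 45,900 × 386 × 17) ≈ 24543.667.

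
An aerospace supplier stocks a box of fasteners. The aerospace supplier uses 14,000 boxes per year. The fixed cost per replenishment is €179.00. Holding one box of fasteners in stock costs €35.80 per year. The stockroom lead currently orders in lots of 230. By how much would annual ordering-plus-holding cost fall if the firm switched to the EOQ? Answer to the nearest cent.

EOQ = √(2DS/H) = √(2 × 14,000 × 179 / 35.8) ≈ 374.17.
Cost at Q* = (D/Q*)S + (Q*/2)H = √(2DSH) ≈ €13,395.13.
Cost at Q = 230: (14,000/230)×179 + (230/2)×35.8 = €10,895.65 + €4,117.00 = €15,012.65.
Excess = €15,012.65 − €13,395.13 = €1,617.52.

Extra cost ≈ €1,617.52 per year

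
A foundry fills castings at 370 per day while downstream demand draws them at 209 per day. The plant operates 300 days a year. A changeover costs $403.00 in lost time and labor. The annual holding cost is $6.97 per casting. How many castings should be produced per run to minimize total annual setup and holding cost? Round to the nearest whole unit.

Q* ≈ 4,082 castings

Annual demand D = 209 × 300 = 62,700.
Production build-up factor (1 − d/p) = 1 − 209/370 = 0.4351.
Q* = √(2DS / (H(1 − d/p))) = √(2 × 62,700 × 403 / (6.97 × 0.4351)).
= √(50,536,200 / 3.0329) ≈ 4081.998.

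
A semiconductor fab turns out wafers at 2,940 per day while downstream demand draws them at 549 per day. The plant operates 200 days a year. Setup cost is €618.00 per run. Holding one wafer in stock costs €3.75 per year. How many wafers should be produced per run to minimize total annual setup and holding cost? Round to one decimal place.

Annual demand D = 549 × 200 = 109,800.
Production build-up factor (1 − d/p) = 1 − 549/2,940 = 0.8133.
Q* = √(2DS / (H(1 − d/p))) = √(2 × 109,800 × 618 / (3.75 × 0.8133)).
= √(135,712,800 / 3.0497) ≈ 6670.811.

Q* ≈ 6,670.8 wafers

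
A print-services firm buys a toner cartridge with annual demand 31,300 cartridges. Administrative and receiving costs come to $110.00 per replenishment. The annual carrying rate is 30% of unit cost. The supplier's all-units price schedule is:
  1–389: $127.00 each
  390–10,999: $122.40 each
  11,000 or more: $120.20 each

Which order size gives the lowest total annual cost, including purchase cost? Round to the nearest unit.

Q* ≈ 433 cartridges

Holding cost per unit per year at price C is H = 0.30·C.
Evaluate total cost at each tier's feasible EOQ or, if the EOQ is below the tier, at the tier's minimum quantity.
Tier 1 ($127.00): EOQ = 425.1 exceeds tier's upper bound 389, so this tier is dominated.
EOQ at $122.40 = 433.0 (feasible in tier 2): TC = 31,300×$122.40 + (31,300/433.0)×110 + (433.0/2)×0.30×$122.40 = $3,847,021.38.
EOQ at $120.20 = 437.0 < 11000, so use break Q=11000: TC = 31,300×$120.20 + (31,300/11000.0)×110 + (11000.0/2)×0.30×$120.20 = $3,960,903.00.
Lowest total cost is $3,847,021.38 at Q = 433.0.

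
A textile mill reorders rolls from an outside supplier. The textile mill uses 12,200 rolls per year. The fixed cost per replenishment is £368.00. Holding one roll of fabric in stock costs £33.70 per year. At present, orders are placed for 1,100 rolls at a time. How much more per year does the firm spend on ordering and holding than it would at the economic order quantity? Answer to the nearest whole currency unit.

Extra cost ≈ £5,221 per year

EOQ = √(2DS/H) = √(2 × 12,200 × 368 / 33.7) ≈ 516.18.
Cost at Q* = (D/Q*)S + (Q*/2)H = √(2DSH) ≈ £17,395.37.
Cost at Q = 1,100: (12,200/1,100)×368 + (1,100/2)×33.7 = £4,081.45 + £18,535.00 = £22,616.45.
Excess = £22,616.45 − £17,395.37 = £5,221.08.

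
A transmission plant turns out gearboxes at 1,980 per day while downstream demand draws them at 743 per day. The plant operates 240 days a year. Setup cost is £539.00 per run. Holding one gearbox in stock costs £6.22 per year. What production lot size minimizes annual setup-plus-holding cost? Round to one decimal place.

Annual demand D = 743 × 240 = 178,320.
Production build-up factor (1 − d/p) = 1 − 743/1,980 = 0.6247.
Q* = √(2DS / (H(1 − d/p))) = √(2 × 178,320 × 539 / (6.22 × 0.6247)).
= √(192,228,960 / 3.8859) ≈ 7033.346.

Q* ≈ 7,033.3 gearboxes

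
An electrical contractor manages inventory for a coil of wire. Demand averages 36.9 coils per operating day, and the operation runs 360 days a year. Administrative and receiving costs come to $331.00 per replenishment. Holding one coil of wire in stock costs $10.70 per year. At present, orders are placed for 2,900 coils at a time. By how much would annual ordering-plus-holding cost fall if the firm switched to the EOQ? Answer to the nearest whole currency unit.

Extra cost ≈ $7,331 per year

Annual demand D = 36.9 × 360 = 13,284.
EOQ = √(2DS/H) = √(2 × 13,284 × 331 / 10.7) ≈ 906.57.
Cost at Q* = (D/Q*)S + (Q*/2)H = √(2DSH) ≈ $9,700.30.
Cost at Q = 2,900: (13,284/2,900)×331 + (2,900/2)×10.7 = $1,516.21 + $15,515.00 = $17,031.21.
Excess = $17,031.21 − $9,700.30 = $7,330.90.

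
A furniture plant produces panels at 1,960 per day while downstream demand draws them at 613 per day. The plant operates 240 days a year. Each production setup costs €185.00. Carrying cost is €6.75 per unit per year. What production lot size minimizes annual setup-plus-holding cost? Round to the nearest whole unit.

Annual demand D = 613 × 240 = 147,120.
Production build-up factor (1 − d/p) = 1 − 613/1,960 = 0.6872.
Q* = √(2DS / (H(1 − d/p))) = √(2 × 147,120 × 185 / (6.75 × 0.6872)).
= √(54,434,400 / 4.6389) ≈ 3425.540.

Q* ≈ 3,426 panels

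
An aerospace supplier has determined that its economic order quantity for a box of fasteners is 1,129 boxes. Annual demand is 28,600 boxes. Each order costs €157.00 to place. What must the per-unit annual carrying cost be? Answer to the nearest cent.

H ≈ €7.05

Squaring Q* = √(2DS/H) gives Q*² = 2DS/H.
From Q* = √(2DS/H): H = 2DS / Q*² = 2 × 28,600 × 157 / 1,129² = 7.0454.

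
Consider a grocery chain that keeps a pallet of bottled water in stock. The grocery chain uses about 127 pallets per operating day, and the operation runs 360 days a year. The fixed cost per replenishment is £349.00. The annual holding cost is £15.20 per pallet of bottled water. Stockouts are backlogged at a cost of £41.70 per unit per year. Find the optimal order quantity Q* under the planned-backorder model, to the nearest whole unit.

Q* ≈ 1,693 pallets

Annual demand D = 127 × 360 = 45,720.
With planned backorders, Q* = √(2DS/H) · √((H+B)/B).
√(2DS/H) = √(2 × 45,720 × 349 / 15.2) = 1448.969.
√((H+B)/B) = √((15.2+41.7)/41.7) = 1.1681.
Q* ≈ 1692.572.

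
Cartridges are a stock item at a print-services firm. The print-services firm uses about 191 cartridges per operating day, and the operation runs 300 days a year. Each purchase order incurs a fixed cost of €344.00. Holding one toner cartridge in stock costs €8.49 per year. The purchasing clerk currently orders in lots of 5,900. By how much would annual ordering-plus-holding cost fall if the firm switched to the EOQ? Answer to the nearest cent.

Extra cost ≈ €10,091.68 per year

Annual demand D = 191 × 300 = 57,300.
EOQ = √(2DS/H) = √(2 × 57,300 × 344 / 8.49) ≈ 2154.85.
Cost at Q* = (D/Q*)S + (Q*/2)H = √(2DSH) ≈ €18,294.70.
Cost at Q = 5,900: (57,300/5,900)×344 + (5,900/2)×8.49 = €3,340.88 + €25,045.50 = €28,386.38.
Excess = €28,386.38 − €18,294.70 = €10,091.68.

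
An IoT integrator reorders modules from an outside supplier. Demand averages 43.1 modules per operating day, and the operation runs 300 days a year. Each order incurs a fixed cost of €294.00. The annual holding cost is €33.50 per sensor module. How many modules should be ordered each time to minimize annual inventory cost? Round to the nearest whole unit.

Annual demand D = 43.1 × 300 = 12,930.
EOQ = √(2DS / H) = √(2 × 12,930 × 294 / 33.5).
= √(7,602,840 / 33.5) = √226,950.4478 ≈ 476.393.

Q* ≈ 476 modules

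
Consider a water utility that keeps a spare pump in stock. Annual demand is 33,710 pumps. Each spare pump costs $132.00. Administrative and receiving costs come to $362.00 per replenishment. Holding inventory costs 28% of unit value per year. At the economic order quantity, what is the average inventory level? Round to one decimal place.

Average inventory ≈ 406.3 pumps

Holding cost H = 0.28 × $132.00 = $36.9600 per unit per year.
Q* = √(2DS/H) = √(2 × 33,710 × 362 / 36.96) ≈ 812.61.
Average inventory = Q*/2 ≈ 812.61 / 2 = 406.305.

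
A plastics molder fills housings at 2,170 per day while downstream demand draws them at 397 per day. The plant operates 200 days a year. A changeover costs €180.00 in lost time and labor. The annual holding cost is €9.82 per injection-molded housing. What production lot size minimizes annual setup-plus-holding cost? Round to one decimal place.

Q* ≈ 1,887.5 housings

Annual demand D = 397 × 200 = 79,400.
Production build-up factor (1 − d/p) = 1 − 397/2,170 = 0.8171.
Q* = √(2DS / (H(1 − d/p))) = √(2 × 79,400 × 180 / (9.82 × 0.8171)).
= √(28,584,000 / 8.0234) ≈ 1887.475.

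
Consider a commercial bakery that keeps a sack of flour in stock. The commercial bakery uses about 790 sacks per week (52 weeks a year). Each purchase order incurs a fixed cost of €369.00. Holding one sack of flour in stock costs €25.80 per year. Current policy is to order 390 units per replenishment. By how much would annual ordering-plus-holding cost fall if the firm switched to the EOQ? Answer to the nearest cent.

Extra cost ≈ €15,931.53 per year

Annual demand D = 790 × 52 = 41,080.
EOQ = √(2DS/H) = √(2 × 41,080 × 369 / 25.8) ≈ 1084.01.
Cost at Q* = (D/Q*)S + (Q*/2)H = √(2DSH) ≈ €27,967.47.
Cost at Q = 390: (41,080/390)×369 + (390/2)×25.8 = €38,868.00 + €5,031.00 = €43,899.00.
Excess = €43,899.00 − €27,967.47 = €15,931.53.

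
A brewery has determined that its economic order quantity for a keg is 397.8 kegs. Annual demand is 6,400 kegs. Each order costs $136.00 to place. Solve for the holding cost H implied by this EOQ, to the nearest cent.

Squaring Q* = √(2DS/H) gives Q*² = 2DS/H.
From Q* = √(2DS/H): H = 2DS / Q*² = 2 × 6,400 × 136 / 397.8² = 11.0007.

H ≈ $11.00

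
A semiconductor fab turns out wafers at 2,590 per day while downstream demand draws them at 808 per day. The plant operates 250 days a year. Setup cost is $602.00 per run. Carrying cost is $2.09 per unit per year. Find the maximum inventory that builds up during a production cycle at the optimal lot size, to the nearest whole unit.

Annual demand D = 808 × 250 = 202,000.
Production build-up factor (1 − d/p) = 1 − 808/2,590 = 0.6880.
Q* = √(2DS / (H(1 − d/p))) = √(2 × 202,000 × 602 / (2.09 × 0.6880)).
= √(243,208,000 / 1.438) ≈ 13005.044.
Maximum inventory = Q*(1 − d/p) = 13005.044 × 0.6880 ≈ 8947.872.

I_max ≈ 8,948 wafers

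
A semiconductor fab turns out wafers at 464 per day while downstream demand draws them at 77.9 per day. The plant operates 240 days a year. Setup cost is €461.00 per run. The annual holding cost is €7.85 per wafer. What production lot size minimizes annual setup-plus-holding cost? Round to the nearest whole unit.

Q* ≈ 1,624 wafers

Annual demand D = 77.9 × 240 = 18,696.
Production build-up factor (1 − d/p) = 1 − 77.9/464 = 0.8321.
Q* = √(2DS / (H(1 − d/p))) = √(2 × 18,696 × 461 / (7.85 × 0.8321)).
= √(17,237,712 / 6.5321) ≈ 1624.479.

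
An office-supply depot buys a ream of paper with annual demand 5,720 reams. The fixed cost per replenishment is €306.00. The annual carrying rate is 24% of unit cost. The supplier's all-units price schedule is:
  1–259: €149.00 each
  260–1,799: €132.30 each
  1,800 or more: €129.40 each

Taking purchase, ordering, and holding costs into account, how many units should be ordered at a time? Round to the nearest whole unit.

Holding cost per unit per year at price C is H = 0.24·C.
For each price level, check whether its EOQ is feasible; otherwise the best quantity at that price is the breakpoint.
Tier 1 (€149.00): EOQ = 312.9 exceeds tier's upper bound 259, so this tier is dominated.
EOQ at €132.30 = 332.0 (feasible in tier 2): TC = 5,720×€132.30 + (5,720/332.0)×306 + (332.0/2)×0.24×€132.30 = €767,298.88.
EOQ at €129.40 = 335.7 < 1800, so use break Q=1800: TC = 5,720×€129.40 + (5,720/1800.0)×306 + (1800.0/2)×0.24×€129.40 = €769,090.80.
Lowest total cost is €767,298.88 at Q = 332.0.

Q* ≈ 332 reams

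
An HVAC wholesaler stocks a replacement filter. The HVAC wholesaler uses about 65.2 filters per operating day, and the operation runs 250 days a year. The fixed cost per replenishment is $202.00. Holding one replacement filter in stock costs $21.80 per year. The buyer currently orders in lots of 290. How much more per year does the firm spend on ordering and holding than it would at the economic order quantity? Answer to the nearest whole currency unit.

Annual demand D = 65.2 × 250 = 16,300.
EOQ = √(2DS/H) = √(2 × 16,300 × 202 / 21.8) ≈ 549.61.
Cost at Q* = (D/Q*)S + (Q*/2)H = √(2DSH) ≈ $11,981.54.
Cost at Q = 290: (16,300/290)×202 + (290/2)×21.8 = $11,353.79 + $3,161.00 = $14,514.79.
Excess = $14,514.79 − $11,981.54 = $2,533.25.

Extra cost ≈ $2,533 per year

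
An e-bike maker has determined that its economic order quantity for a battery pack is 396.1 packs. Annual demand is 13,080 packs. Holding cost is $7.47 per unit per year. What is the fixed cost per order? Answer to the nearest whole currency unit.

Squaring Q* = √(2DS/H) gives Q*² = 2DS/H.
From Q* = √(2DS/H): S = Q*²H / (2D) = 396.1² × 7.47 / (2 × 13,080) = 44.8015.

S ≈ $45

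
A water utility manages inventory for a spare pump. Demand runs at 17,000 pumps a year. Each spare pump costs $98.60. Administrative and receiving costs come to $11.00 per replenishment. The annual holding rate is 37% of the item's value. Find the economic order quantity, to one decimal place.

Holding cost H = 0.37 × $98.60 = $36.4820 per unit per year.
EOQ = √(2DS / H) = √(2 × 17,000 × 11 / 36.482).
= √(374,000 / 36.482) = √10,251.6309 ≈ 101.250.

Q* ≈ 101.3 pumps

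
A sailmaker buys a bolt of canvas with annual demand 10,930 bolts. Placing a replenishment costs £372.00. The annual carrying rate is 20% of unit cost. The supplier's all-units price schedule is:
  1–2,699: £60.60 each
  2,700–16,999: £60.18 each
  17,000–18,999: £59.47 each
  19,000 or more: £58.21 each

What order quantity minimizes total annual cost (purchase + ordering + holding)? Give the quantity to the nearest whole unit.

Holding cost per unit per year at price C is H = 0.20·C.
Evaluate total cost at each tier's feasible EOQ or, if the EOQ is below the tier, at the tier's minimum quantity.
EOQ at £60.60 = 819.1 (feasible in tier 1): TC = 10,930×£60.60 + (10,930/819.1)×372 + (819.1/2)×0.20×£60.60 = £672,285.68.
EOQ at £60.18 = 822.0 < 2700, so use break Q=2700: TC = 10,930×£60.18 + (10,930/2700.0)×372 + (2700.0/2)×0.20×£60.18 = £675,521.91.
EOQ at £59.47 = 826.9 < 17000, so use break Q=17000: TC = 10,930×£59.47 + (10,930/17000.0)×372 + (17000.0/2)×0.20×£59.47 = £751,345.27.
EOQ at £58.21 = 835.8 < 19000, so use break Q=19000: TC = 10,930×£58.21 + (10,930/19000.0)×372 + (19000.0/2)×0.20×£58.21 = £747,048.30.
Lowest total cost is £672,285.68 at Q = 819.1.

Q* ≈ 819 bolts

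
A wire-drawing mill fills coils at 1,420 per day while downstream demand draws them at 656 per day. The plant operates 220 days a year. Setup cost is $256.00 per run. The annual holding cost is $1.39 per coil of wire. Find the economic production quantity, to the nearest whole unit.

Annual demand D = 656 × 220 = 144,320.
Production build-up factor (1 − d/p) = 1 − 656/1,420 = 0.5380.
Q* = √(2DS / (H(1 − d/p))) = √(2 × 144,320 × 256 / (1.39 × 0.5380)).
= √(73,891,840 / 0.7479) ≈ 9940.045.

Q* ≈ 9,940 coils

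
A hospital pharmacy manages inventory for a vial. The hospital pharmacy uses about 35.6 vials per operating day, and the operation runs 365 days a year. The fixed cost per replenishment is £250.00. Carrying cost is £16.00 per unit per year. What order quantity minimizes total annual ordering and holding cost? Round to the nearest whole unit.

Annual demand D = 35.6 × 365 = 12,994.
EOQ = √(2DS / H) = √(2 × 12,994 × 250 / 16).
= √(6,497,000 / 16) = √406,062.5 ≈ 637.230.

Q* ≈ 637 vials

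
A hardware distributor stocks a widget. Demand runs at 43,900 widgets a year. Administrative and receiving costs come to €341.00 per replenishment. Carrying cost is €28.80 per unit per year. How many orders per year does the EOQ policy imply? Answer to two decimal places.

The optimal lot size = √(2DS/H) = √(2 × 43,900 × 341 / 28.8) ≈ 1019.60.
Orders per year = D / Q* = 43,900 / 1019.60 ≈ 43.056.

N ≈ 43.06 orders per year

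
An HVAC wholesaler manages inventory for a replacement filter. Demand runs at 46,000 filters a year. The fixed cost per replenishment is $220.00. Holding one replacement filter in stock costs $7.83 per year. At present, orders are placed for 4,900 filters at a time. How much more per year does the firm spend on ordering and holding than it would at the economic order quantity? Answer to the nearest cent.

EOQ = √(2DS/H) = √(2 × 46,000 × 220 / 7.83) ≈ 1607.77.
Cost at Q* = (D/Q*)S + (Q*/2)H = √(2DSH) ≈ $12,588.85.
Cost at Q = 4,900: (46,000/4,900)×220 + (4,900/2)×7.83 = $2,065.31 + $19,183.50 = $21,248.81.
Excess = $21,248.81 − $12,588.85 = $8,659.95.

Extra cost ≈ $8,659.95 per year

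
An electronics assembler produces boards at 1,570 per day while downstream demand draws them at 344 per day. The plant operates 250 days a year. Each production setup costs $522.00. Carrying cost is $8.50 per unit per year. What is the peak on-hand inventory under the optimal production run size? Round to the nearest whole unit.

Annual demand D = 344 × 250 = 86,000.
Production build-up factor (1 − d/p) = 1 − 344/1,570 = 0.7809.
Q* = √(2DS / (H(1 − d/p))) = √(2 × 86,000 × 522 / (8.5 × 0.7809)).
= √(89,784,000 / 6.6376) ≈ 3677.855.
Maximum inventory = Q*(1 − d/p) = 3677.855 × 0.7809 ≈ 2872.007.

I_max ≈ 2,872 boards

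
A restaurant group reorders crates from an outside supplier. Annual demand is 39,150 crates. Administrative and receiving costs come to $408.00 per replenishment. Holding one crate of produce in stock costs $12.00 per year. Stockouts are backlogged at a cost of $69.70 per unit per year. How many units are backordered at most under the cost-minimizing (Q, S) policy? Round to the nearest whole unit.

With planned backorders, Q* = √(2DS/H) · √((H+B)/B).
√(2DS/H) = √(2 × 39,150 × 408 / 12) = 1631.625.
√((H+B)/B) = √((12+69.7)/69.7) = 1.0827.
Q* ≈ 1766.505.
S* = Q* · H/(H+B) = 1766.505 × 12/81.7 ≈ 259.462.

S* ≈ 259 crates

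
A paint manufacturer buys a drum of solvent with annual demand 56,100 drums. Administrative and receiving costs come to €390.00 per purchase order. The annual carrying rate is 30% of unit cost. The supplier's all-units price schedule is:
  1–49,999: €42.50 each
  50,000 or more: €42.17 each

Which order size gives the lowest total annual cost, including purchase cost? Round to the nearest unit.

Q* ≈ 1,853 drums

Holding cost per unit per year at price C is H = 0.30·C.
Evaluate total cost at each tier's feasible EOQ or, if the EOQ is below the tier, at the tier's minimum quantity.
EOQ at €42.50 = 1852.6 (feasible in tier 1): TC = 56,100×€42.50 + (56,100/1852.6)×390 + (1852.6/2)×0.30×€42.50 = €2,407,870.21.
EOQ at €42.17 = 1859.8 < 50000, so use break Q=50000: TC = 56,100×€42.17 + (56,100/50000.0)×390 + (50000.0/2)×0.30×€42.17 = €2,682,449.58.
Lowest total cost is €2,407,870.21 at Q = 1852.6.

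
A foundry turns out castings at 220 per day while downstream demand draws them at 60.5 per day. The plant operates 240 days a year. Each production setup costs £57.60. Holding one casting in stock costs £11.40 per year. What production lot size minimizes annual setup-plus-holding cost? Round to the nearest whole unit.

Annual demand D = 60.5 × 240 = 14,520.
Production build-up factor (1 − d/p) = 1 − 60.5/220 = 0.7250.
Q* = √(2DS / (H(1 − d/p))) = √(2 × 14,520 × 57.6 / (11.4 × 0.7250)).
= √(1,672,704 / 8.265) ≈ 449.871.

Q* ≈ 450 castings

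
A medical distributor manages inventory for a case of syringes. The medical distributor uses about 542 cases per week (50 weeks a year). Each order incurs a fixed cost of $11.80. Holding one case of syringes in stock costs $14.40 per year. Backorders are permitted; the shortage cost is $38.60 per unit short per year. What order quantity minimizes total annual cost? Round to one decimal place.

Q* ≈ 246.9 cases

Annual demand D = 542 × 50 = 27,100.
With planned backorders, Q* = √(2DS/H) · √((H+B)/B).
√(2DS/H) = √(2 × 27,100 × 11.8 / 14.4) = 210.746.
√((H+B)/B) = √((14.4+38.6)/38.6) = 1.1718.
Q* ≈ 246.947.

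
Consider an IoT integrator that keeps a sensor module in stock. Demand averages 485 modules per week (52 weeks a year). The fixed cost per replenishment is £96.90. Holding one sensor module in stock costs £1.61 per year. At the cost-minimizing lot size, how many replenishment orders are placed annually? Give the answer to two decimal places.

Annual demand D = 485 × 52 = 25,220.
Q* = √(2DS/H) = √(2 × 25,220 × 96.9 / 1.61) ≈ 1742.35.
Orders per year = D / Q* = 25,220 / 1742.35 ≈ 14.475.

N ≈ 14.47 orders per year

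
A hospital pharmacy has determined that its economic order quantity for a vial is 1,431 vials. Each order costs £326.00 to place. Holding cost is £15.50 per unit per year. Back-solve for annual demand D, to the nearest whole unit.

D ≈ 48,681 vials per year

The basic EOQ model gives Q* = √(2DS/H); rearrange for the unknown.
From Q* = √(2DS/H): D = Q*²H / (2S) = 1,431² × 15.5 / (2 × 326) = 48681.435.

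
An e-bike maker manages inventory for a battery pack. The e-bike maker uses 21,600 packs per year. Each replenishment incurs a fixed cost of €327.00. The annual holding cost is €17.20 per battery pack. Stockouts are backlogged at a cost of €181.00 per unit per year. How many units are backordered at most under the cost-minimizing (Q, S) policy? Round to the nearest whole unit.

S* ≈ 82 packs

With planned backorders, Q* = √(2DS/H) · √((H+B)/B).
√(2DS/H) = √(2 × 21,600 × 327 / 17.2) = 906.257.
√((H+B)/B) = √((17.2+181)/181) = 1.0464.
Q* ≈ 948.340.
S* = Q* · H/(H+B) = 948.340 × 17.2/198.2 ≈ 82.298.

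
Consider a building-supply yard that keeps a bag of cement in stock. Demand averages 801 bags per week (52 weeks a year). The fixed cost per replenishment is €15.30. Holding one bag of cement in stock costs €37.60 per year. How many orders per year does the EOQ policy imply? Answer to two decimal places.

N ≈ 226.23 orders per year

Annual demand D = 801 × 52 = 41,652.
The optimal lot size = √(2DS/H) = √(2 × 41,652 × 15.3 / 37.6) ≈ 184.11.
Orders per year = D / Q* = 41,652 / 184.11 ≈ 226.230.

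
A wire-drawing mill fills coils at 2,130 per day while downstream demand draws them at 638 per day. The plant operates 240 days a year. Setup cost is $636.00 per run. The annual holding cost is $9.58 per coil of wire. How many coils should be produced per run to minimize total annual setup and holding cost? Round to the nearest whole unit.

Annual demand D = 638 × 240 = 153,120.
Production build-up factor (1 − d/p) = 1 − 638/2,130 = 0.7005.
Q* = √(2DS / (H(1 − d/p))) = √(2 × 153,120 × 636 / (9.58 × 0.7005)).
= √(194,768,640 / 6.7105) ≈ 5387.436.

Q* ≈ 5,387 coils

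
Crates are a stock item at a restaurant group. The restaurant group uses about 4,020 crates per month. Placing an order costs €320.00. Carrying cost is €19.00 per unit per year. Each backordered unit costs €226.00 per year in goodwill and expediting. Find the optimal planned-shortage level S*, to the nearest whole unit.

S* ≈ 103 crates

Annual demand D = 4,020 × 12 = 48,240.
With planned backorders, Q* = √(2DS/H) · √((H+B)/B).
√(2DS/H) = √(2 × 48,240 × 320 / 19) = 1274.726.
√((H+B)/B) = √((19+226)/226) = 1.0412.
Q* ≈ 1327.228.
S* = Q* · H/(H+B) = 1327.228 × 19/245 ≈ 102.928.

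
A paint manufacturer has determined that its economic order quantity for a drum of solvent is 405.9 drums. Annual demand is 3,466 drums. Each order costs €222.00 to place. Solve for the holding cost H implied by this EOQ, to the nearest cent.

H ≈ €9.34

Invert the EOQ relation Q*² = 2DS/H.
From Q* = √(2DS/H): H = 2DS / Q*² = 2 × 3,466 × 222 / 405.9² = 9.3406.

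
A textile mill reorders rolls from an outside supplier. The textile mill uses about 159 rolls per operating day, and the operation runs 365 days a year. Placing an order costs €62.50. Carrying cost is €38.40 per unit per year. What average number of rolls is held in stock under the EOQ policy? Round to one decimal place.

Annual demand D = 159 × 365 = 58,035.
The optimal lot size = √(2DS/H) = √(2 × 58,035 × 62.5 / 38.4) ≈ 434.64.
Average inventory = Q*/2 ≈ 434.64 / 2 = 217.322.

Average inventory ≈ 217.3 rolls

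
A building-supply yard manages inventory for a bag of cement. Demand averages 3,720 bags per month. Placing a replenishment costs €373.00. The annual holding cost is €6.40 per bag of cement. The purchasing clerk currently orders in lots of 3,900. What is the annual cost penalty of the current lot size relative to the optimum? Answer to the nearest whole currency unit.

Annual demand D = 3,720 × 12 = 44,640.
EOQ = √(2DS/H) = √(2 × 44,640 × 373 / 6.4) ≈ 2281.09.
Cost at Q* = (D/Q*)S + (Q*/2)H = √(2DSH) ≈ €14,598.95.
Cost at Q = 3,900: (44,640/3,900)×373 + (3,900/2)×6.4 = €4,269.42 + €12,480.00 = €16,749.42.
Excess = €16,749.42 − €14,598.95 = €2,150.47.

Extra cost ≈ €2,150 per year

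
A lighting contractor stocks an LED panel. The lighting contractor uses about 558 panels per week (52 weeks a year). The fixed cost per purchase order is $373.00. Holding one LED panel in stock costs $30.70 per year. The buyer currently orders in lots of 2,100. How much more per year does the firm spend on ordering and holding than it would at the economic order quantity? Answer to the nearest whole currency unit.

Annual demand D = 558 × 52 = 29,016.
EOQ = √(2DS/H) = √(2 × 29,016 × 373 / 30.7) ≈ 839.69.
Cost at Q* = (D/Q*)S + (Q*/2)H = √(2DSH) ≈ $25,778.48.
Cost at Q = 2,100: (29,016/2,100)×373 + (2,100/2)×30.7 = $5,153.79 + $32,235.00 = $37,388.79.
Excess = $37,388.79 − $25,778.48 = $11,610.31.

Extra cost ≈ $11,610 per year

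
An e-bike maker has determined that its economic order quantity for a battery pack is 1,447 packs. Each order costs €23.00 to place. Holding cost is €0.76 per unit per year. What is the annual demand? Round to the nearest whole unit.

D ≈ 34,593 packs per year

Squaring Q* = √(2DS/H) gives Q*² = 2DS/H.
From Q* = √(2DS/H): D = Q*²H / (2S) = 1,447² × 0.76 / (2 × 23) = 34593.366.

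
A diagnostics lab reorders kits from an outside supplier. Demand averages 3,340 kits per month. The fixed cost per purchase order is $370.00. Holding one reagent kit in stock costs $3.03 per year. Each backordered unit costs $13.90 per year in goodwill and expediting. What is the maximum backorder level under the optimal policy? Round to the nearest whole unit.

S* ≈ 618 kits

Annual demand D = 3,340 × 12 = 40,080.
With planned backorders, Q* = √(2DS/H) · √((H+B)/B).
√(2DS/H) = √(2 × 40,080 × 370 / 3.03) = 3128.660.
√((H+B)/B) = √((3.03+13.9)/13.9) = 1.1036.
Q* ≈ 3452.864.
S* = Q* · H/(H+B) = 3452.864 × 3.03/16.93 ≈ 617.967.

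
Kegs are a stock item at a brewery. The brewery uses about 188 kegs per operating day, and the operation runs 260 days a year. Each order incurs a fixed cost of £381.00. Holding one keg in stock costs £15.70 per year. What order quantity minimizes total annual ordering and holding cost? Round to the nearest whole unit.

Q* ≈ 1,540 kegs

Annual demand D = 188 × 260 = 48,880.
EOQ = √(2DS / H) = √(2 × 48,880 × 381 / 15.7).
= √(37,246,560 / 15.7) = √2,372,392.3567 ≈ 1540.257.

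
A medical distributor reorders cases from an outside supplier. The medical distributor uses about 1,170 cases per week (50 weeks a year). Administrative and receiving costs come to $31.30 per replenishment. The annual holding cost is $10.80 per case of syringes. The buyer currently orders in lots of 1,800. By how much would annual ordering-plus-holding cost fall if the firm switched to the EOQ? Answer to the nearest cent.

Annual demand D = 1,170 × 50 = 58,500.
EOQ = √(2DS/H) = √(2 × 58,500 × 31.3 / 10.8) ≈ 582.31.
Cost at Q* = (D/Q*)S + (Q*/2)H = √(2DSH) ≈ $6,288.93.
Cost at Q = 1,800: (58,500/1,800)×31.3 + (1,800/2)×10.8 = $1,017.25 + $9,720.00 = $10,737.25.
Excess = $10,737.25 − $6,288.93 = $4,448.32.

Extra cost ≈ $4,448.32 per year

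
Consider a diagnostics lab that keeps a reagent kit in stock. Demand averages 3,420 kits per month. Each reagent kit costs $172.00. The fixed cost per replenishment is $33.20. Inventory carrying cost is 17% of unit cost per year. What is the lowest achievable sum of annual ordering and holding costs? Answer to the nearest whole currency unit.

TC* ≈ $8,926

Annual demand D = 3,420 × 12 = 41,040.
Holding cost H = 0.17 × $172.00 = $29.2400 per unit per year.
EOQ = √(2DS/H) = √(2 × 41,040 × 33.2 / 29.24) ≈ 305.28.
At Q*, ordering cost (D/Q*)S equals holding cost (Q*/2)H, each = √(DSH/2).
Minimum total = √(2DSH) = √(2 × 41,040 × 33.2 × 29.24) ≈ 8926.401.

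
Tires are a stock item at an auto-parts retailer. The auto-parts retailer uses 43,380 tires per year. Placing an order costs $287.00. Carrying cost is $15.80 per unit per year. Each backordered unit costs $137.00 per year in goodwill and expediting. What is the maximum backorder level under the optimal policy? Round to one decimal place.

S* ≈ 137.1 tires

With planned backorders, Q* = √(2DS/H) · √((H+B)/B).
√(2DS/H) = √(2 × 43,380 × 287 / 15.8) = 1255.371.
√((H+B)/B) = √((15.8+137)/137) = 1.0561.
Q* ≈ 1325.786.
S* = Q* · H/(H+B) = 1325.786 × 15.8/152.8 ≈ 137.090.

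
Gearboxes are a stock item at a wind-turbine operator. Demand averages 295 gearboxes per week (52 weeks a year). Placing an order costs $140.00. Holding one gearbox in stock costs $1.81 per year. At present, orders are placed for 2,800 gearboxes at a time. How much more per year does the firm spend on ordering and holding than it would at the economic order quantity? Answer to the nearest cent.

Extra cost ≈ $512.75 per year

Annual demand D = 295 × 52 = 15,340.
EOQ = √(2DS/H) = √(2 × 15,340 × 140 / 1.81) ≈ 1540.47.
Cost at Q* = (D/Q*)S + (Q*/2)H = √(2DSH) ≈ $2,788.25.
Cost at Q = 2,800: (15,340/2,800)×140 + (2,800/2)×1.81 = $767.00 + $2,534.00 = $3,301.00.
Excess = $3,301.00 − $2,788.25 = $512.75.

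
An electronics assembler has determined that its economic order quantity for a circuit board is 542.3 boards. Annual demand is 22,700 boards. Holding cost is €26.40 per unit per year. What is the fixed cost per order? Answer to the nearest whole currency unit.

The basic EOQ model gives Q* = √(2DS/H); rearrange for the unknown.
From Q* = √(2DS/H): S = Q*²H / (2D) = 542.3² × 26.4 / (2 × 22,700) = 171.0123.

S ≈ €171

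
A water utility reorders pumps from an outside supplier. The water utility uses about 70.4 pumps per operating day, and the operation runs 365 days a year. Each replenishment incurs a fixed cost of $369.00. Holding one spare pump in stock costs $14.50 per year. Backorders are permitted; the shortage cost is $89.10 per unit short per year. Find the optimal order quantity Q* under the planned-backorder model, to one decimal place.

Annual demand D = 70.4 × 365 = 25,696.
With planned backorders, Q* = √(2DS/H) · √((H+B)/B).
√(2DS/H) = √(2 × 25,696 × 369 / 14.5) = 1143.607.
√((H+B)/B) = √((14.5+89.1)/89.1) = 1.0783.
Q* ≈ 1233.156.

Q* ≈ 1,233.2 pumps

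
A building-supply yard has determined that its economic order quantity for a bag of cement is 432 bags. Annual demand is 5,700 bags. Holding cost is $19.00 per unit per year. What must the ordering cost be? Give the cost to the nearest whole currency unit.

S ≈ $311

The basic EOQ model gives Q* = √(2DS/H); rearrange for the unknown.
From Q* = √(2DS/H): S = Q*²H / (2D) = 432² × 19 / (2 × 5,700) = 311.0400.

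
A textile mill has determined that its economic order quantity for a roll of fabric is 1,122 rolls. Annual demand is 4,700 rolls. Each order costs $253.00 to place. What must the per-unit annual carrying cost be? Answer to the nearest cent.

The basic EOQ model gives Q* = √(2DS/H); rearrange for the unknown.
From Q* = √(2DS/H): H = 2DS / Q*² = 2 × 4,700 × 253 / 1,122² = 1.8891.

H ≈ $1.89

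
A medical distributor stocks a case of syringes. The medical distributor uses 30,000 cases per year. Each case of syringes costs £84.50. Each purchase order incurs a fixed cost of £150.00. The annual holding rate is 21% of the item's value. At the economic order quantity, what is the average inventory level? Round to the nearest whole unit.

Average inventory ≈ 356 cases

Holding cost H = 0.21 × £84.50 = £17.7450 per unit per year.
EOQ = √(2DS/H) = √(2 × 30,000 × 150 / 17.745) ≈ 712.17.
Average inventory = Q*/2 ≈ 712.17 / 2 = 356.085.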